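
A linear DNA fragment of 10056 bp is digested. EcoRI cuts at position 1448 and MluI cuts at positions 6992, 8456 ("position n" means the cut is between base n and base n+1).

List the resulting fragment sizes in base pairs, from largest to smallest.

Combined cut positions (sorted): 1448, 6992, 8456.
Linear molecule, 3 cuts → 4 fragments:
  1448 − 0 = 1448 bp
  6992 − 1448 = 5544 bp
  8456 − 6992 = 1464 bp
  10056 − 8456 = 1600 bp
Sorted largest to smallest: 5544, 1600, 1464, 1448 bp.

5544, 1600, 1464, 1448 bp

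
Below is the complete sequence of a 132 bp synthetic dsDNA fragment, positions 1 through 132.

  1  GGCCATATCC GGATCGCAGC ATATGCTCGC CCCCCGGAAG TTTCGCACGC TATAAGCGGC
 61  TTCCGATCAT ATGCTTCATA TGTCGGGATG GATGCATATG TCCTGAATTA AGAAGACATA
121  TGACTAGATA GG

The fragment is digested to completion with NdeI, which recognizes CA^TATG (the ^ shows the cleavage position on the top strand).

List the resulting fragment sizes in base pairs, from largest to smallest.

NdeI sites (CATATG) start at positions 20, 68, 77, 95, 117.
NdeI cuts after base 2 of each site, so after positions 21, 69, 78, 96, 118.
Linear molecule, 5 cuts → 6 fragments:
  1–21 → 21 bp
  22–69 → 48 bp
  70–78 → 9 bp
  79–96 → 18 bp
  97–118 → 22 bp
  119–132 → 14 bp
Sorted largest to smallest: 48, 22, 21, 18, 14, 9 bp.

48, 22, 21, 18, 14, 9 bp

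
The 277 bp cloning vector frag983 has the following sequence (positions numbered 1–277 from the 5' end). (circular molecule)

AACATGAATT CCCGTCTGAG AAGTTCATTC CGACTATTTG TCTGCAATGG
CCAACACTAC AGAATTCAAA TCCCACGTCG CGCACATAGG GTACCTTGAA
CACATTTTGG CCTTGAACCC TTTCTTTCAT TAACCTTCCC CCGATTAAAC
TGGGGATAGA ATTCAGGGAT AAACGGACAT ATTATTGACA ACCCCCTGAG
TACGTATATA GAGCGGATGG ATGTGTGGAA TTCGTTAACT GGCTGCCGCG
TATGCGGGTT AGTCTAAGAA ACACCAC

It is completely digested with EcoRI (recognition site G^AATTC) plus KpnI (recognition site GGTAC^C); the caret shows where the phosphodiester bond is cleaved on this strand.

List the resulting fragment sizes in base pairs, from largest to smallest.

69, 65, 56, 55, 32 bp

EcoRI sites (GAATTC) start at positions 6, 62, 159, 228.
EcoRI cuts after the first base of each site, so after positions 6, 62, 159, 228.
The KpnI site (GGTACC) starts at position 90.
KpnI cuts after base 5 of each site (before the last base), so after position 94.
Combined cut positions: 6, 62, 94, 159, 228.
Circular molecule, 5 cuts → 5 fragments:
  7–62 → 56 bp
  63–94 → 32 bp
  95–159 → 65 bp
  160–228 → 69 bp
  229–277 then 1–6 → 49 + 6 = 55 bp
Sorted largest to smallest: 69, 65, 56, 55, 32 bp.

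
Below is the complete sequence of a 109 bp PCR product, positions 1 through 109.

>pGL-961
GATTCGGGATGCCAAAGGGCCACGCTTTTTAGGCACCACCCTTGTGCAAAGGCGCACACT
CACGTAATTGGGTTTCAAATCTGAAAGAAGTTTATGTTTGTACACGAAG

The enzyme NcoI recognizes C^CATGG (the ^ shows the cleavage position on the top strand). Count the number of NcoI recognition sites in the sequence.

0

No occurrence of CCATGG is present in the sequence.
NcoI does not cut: 0 sites.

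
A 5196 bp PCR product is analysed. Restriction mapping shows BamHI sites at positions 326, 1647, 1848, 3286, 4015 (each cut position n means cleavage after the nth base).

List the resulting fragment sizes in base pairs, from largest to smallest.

1438, 1321, 1181, 729, 326, 201 bp

Linear molecule, 5 cuts → 6 fragments:
  326 − 0 = 326 bp
  1647 − 326 = 1321 bp
  1848 − 1647 = 201 bp
  3286 − 1848 = 1438 bp
  4015 − 3286 = 729 bp
  5196 − 4015 = 1181 bp
Sorted largest to smallest: 1438, 1321, 1181, 729, 326, 201 bp.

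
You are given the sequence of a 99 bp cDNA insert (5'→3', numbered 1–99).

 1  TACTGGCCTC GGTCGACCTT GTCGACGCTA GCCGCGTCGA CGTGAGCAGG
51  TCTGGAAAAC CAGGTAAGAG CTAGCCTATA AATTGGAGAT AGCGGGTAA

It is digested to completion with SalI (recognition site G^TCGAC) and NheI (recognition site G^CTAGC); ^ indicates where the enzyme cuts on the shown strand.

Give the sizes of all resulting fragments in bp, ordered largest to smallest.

34, 29, 12, 9, 9, 6 bp

SalI sites (GTCGAC) start at positions 12, 21, 36.
SalI cuts after the first base of each site, so after positions 12, 21, 36.
NheI sites (GCTAGC) start at positions 27, 70.
NheI cuts after the first base of each site, so after positions 27, 70.
Combined cut positions: 12, 21, 27, 36, 70.
Linear molecule, 5 cuts → 6 fragments:
  1–12 → 12 bp
  13–21 → 9 bp
  22–27 → 6 bp
  28–36 → 9 bp
  37–70 → 34 bp
  71–99 → 29 bp
Sorted largest to smallest: 34, 29, 12, 9, 9, 6 bp.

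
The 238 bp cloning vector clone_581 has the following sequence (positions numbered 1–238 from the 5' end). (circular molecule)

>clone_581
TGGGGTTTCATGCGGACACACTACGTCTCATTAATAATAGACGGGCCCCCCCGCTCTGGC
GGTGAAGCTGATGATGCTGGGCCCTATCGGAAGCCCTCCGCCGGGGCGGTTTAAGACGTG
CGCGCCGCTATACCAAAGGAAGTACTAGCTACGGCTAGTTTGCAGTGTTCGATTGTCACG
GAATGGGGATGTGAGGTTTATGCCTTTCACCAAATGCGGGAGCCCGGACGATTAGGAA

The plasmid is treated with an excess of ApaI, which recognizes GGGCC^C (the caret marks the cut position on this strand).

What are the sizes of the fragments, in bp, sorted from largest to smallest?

ApaI sites (GGGCCC) start at positions 43, 79.
ApaI cuts after base 5 of each site (before the last base), so after positions 47, 83.
Circular molecule, 2 cuts → 2 fragments:
  48–83 → 36 bp
  84–238 then 1–47 → 155 + 47 = 202 bp
Sorted largest to smallest: 202, 36 bp.

202, 36 bp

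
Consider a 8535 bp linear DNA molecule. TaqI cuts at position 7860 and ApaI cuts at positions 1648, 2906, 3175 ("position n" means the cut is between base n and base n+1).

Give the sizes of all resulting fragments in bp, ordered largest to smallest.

4685, 1648, 1258, 675, 269 bp

Combined cut positions (sorted): 1648, 2906, 3175, 7860.
Linear molecule, 4 cuts → 5 fragments:
  1648 − 0 = 1648 bp
  2906 − 1648 = 1258 bp
  3175 − 2906 = 269 bp
  7860 − 3175 = 4685 bp
  8535 − 7860 = 675 bp
Sorted largest to smallest: 4685, 1648, 1258, 675, 269 bp.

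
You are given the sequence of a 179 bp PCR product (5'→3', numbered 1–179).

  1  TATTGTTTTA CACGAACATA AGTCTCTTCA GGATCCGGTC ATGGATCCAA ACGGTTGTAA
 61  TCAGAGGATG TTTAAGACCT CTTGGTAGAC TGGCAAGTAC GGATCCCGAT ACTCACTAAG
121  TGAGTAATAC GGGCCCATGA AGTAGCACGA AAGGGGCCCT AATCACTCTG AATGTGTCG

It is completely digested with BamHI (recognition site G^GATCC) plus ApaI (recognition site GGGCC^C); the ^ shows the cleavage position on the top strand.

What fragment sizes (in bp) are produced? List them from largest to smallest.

BamHI sites (GGATCC) start at positions 31, 43, 101.
BamHI cuts after the first base of each site, so after positions 31, 43, 101.
ApaI sites (GGGCCC) start at positions 131, 154.
ApaI cuts after base 5 of each site (before the last base), so after positions 135, 158.
Combined cut positions: 31, 43, 101, 135, 158.
Linear molecule, 5 cuts → 6 fragments:
  1–31 → 31 bp
  32–43 → 12 bp
  44–101 → 58 bp
  102–135 → 34 bp
  136–158 → 23 bp
  159–179 → 21 bp
Sorted largest to smallest: 58, 34, 31, 23, 21, 12 bp.

58, 34, 31, 23, 21, 12 bp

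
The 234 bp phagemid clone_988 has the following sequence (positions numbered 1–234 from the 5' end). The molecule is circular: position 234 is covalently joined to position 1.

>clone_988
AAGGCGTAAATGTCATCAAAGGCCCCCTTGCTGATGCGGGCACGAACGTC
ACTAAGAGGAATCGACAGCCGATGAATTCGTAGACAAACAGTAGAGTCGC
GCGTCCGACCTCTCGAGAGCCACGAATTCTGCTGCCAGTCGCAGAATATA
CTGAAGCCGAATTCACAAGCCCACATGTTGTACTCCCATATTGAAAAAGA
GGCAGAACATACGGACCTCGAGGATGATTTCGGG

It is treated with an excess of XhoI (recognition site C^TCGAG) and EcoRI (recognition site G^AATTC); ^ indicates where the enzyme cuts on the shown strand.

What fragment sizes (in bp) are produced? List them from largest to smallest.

XhoI sites (CTCGAG) start at positions 112, 217.
XhoI cuts after the first base of each site, so after positions 112, 217.
EcoRI sites (GAATTC) start at positions 74, 124, 159.
EcoRI cuts after the first base of each site, so after positions 74, 124, 159.
Combined cut positions: 74, 112, 124, 159, 217.
Circular molecule, 5 cuts → 5 fragments:
  75–112 → 38 bp
  113–124 → 12 bp
  125–159 → 35 bp
  160–217 → 58 bp
  218–234 then 1–74 → 17 + 74 = 91 bp
Sorted largest to smallest: 91, 58, 38, 35, 12 bp.

91, 58, 38, 35, 12 bp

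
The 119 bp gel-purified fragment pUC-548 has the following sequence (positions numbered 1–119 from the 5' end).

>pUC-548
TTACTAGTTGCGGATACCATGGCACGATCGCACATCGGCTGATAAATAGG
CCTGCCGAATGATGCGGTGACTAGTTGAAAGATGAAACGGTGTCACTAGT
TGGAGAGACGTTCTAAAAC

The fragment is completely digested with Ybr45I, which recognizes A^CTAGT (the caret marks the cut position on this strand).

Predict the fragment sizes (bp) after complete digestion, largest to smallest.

67, 25, 24, 3 bp

Ybr45I sites (ACTAGT) start at positions 3, 70, 95.
Ybr45I cuts after the first base of each site, so after positions 3, 70, 95.
Linear molecule, 3 cuts → 4 fragments:
  1–3 → 3 bp
  4–70 → 67 bp
  71–95 → 25 bp
  96–119 → 24 bp
Sorted largest to smallest: 67, 25, 24, 3 bp.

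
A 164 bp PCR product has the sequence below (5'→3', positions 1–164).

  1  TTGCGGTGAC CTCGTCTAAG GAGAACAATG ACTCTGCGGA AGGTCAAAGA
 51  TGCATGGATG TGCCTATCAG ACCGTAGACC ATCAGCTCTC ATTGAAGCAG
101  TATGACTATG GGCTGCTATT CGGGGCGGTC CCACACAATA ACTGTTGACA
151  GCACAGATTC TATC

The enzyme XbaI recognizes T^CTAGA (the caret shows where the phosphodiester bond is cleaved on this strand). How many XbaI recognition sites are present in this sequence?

No occurrence of TCTAGA is present in the sequence.
XbaI does not cut: 0 sites.

0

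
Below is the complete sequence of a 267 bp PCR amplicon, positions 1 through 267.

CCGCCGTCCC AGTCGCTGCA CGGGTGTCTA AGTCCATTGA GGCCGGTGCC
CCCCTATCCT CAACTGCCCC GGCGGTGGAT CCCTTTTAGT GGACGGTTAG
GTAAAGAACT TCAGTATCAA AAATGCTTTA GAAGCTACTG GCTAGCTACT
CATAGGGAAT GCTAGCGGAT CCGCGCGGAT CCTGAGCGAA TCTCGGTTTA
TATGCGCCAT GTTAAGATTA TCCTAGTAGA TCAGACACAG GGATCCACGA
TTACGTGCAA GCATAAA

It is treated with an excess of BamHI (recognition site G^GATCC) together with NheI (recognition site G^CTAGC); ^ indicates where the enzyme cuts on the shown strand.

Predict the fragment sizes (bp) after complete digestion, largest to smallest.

BamHI sites (GGATCC) start at positions 77, 167, 177, 241.
BamHI cuts after the first base of each site, so after positions 77, 167, 177, 241.
NheI sites (GCTAGC) start at positions 141, 161.
NheI cuts after the first base of each site, so after positions 141, 161.
Combined cut positions: 77, 141, 161, 167, 177, 241.
Linear molecule, 6 cuts → 7 fragments:
  1–77 → 77 bp
  78–141 → 64 bp
  142–161 → 20 bp
  162–167 → 6 bp
  168–177 → 10 bp
  178–241 → 64 bp
  242–267 → 26 bp
Sorted largest to smallest: 77, 64, 64, 26, 20, 10, 6 bp.

77, 64, 64, 26, 20, 10, 6 bp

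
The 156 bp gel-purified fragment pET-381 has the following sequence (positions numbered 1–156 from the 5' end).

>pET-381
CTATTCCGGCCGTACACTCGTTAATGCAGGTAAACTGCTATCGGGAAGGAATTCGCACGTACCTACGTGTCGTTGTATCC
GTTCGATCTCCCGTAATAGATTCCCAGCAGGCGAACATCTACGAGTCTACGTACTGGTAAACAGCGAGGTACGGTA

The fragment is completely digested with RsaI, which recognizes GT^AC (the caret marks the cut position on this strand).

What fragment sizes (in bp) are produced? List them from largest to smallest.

RsaI sites (GTAC) start at positions 12, 59, 131, 149.
RsaI cuts after base 2 of each site, so after positions 13, 60, 132, 150.
Linear molecule, 4 cuts → 5 fragments:
  1–13 → 13 bp
  14–60 → 47 bp
  61–132 → 72 bp
  133–150 → 18 bp
  151–156 → 6 bp
Sorted largest to smallest: 72, 47, 18, 13, 6 bp.

72, 47, 18, 13, 6 bp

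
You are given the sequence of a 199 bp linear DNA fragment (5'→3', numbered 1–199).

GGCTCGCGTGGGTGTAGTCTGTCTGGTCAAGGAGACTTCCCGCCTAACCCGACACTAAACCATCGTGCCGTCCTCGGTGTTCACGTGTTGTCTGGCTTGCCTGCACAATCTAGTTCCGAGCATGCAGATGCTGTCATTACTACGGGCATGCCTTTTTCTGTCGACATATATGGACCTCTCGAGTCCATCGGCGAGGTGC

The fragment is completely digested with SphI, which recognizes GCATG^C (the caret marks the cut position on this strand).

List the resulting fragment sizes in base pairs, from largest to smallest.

SphI sites (GCATGC) start at positions 120, 146.
SphI cuts after base 5 of each site (before the last base), so after positions 124, 150.
Linear molecule, 2 cuts → 3 fragments:
  1–124 → 124 bp
  125–150 → 26 bp
  151–199 → 49 bp
Sorted largest to smallest: 124, 49, 26 bp.

124, 49, 26 bp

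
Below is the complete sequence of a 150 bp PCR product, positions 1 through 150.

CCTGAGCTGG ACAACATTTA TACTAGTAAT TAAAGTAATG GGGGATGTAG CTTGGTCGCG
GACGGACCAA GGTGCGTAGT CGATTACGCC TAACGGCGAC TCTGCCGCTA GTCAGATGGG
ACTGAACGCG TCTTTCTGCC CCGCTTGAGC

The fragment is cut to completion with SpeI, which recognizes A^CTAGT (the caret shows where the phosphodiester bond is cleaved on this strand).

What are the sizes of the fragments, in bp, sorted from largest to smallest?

128, 22 bp

The SpeI site (ACTAGT) starts at position 22.
SpeI cuts after the first base of each site, so after position 22.
Linear molecule, 1 cut → 2 fragments:
  1–22 → 22 bp
  23–150 → 128 bp
Sorted largest to smallest: 128, 22 bp.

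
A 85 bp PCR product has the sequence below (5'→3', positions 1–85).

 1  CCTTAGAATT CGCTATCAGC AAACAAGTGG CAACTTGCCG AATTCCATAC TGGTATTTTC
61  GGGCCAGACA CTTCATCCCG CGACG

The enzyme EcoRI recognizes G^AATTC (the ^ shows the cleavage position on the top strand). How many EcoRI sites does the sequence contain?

2

GAATTC occurs starting at positions 6, 40.
EcoRI cuts at 2 sites.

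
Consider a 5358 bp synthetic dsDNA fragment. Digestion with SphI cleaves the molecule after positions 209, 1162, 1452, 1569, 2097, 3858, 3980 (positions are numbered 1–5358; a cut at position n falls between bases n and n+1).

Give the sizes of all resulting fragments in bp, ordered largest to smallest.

1761, 1378, 953, 528, 290, 209, 122, 117 bp

Linear molecule, 7 cuts → 8 fragments:
  209 − 0 = 209 bp
  1162 − 209 = 953 bp
  1452 − 1162 = 290 bp
  1569 − 1452 = 117 bp
  2097 − 1569 = 528 bp
  3858 − 2097 = 1761 bp
  3980 − 3858 = 122 bp
  5358 − 3980 = 1378 bp
Sorted largest to smallest: 1761, 1378, 953, 528, 290, 209, 122, 117 bp.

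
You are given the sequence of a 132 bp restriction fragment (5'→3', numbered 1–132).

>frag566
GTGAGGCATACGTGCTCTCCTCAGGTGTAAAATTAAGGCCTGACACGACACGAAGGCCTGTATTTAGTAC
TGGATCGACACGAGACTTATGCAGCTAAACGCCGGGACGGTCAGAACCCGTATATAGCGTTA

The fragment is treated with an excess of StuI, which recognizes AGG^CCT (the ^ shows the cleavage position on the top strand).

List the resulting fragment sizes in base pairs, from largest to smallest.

76, 38, 18 bp

StuI sites (AGGCCT) start at positions 36, 54.
StuI cuts after base 3 of each site, so after positions 38, 56.
Linear molecule, 2 cuts → 3 fragments:
  1–38 → 38 bp
  39–56 → 18 bp
  57–132 → 76 bp
Sorted largest to smallest: 76, 38, 18 bp.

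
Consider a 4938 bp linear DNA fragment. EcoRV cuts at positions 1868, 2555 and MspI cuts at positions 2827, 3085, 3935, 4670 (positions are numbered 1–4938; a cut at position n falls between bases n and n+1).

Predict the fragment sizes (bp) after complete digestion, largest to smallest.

1868, 850, 735, 687, 272, 268, 258 bp

Combined cut positions (sorted): 1868, 2555, 2827, 3085, 3935, 4670.
Linear molecule, 6 cuts → 7 fragments:
  1868 − 0 = 1868 bp
  2555 − 1868 = 687 bp
  2827 − 2555 = 272 bp
  3085 − 2827 = 258 bp
  3935 − 3085 = 850 bp
  4670 − 3935 = 735 bp
  4938 − 4670 = 268 bp
Sorted largest to smallest: 1868, 850, 735, 687, 272, 268, 258 bp.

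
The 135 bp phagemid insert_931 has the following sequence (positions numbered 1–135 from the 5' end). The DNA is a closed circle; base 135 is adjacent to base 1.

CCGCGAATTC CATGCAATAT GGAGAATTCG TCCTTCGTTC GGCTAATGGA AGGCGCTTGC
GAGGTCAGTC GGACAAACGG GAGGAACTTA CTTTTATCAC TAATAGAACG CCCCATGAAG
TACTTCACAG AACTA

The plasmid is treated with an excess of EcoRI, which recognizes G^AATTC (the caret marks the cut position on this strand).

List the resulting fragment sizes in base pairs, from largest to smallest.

116, 19 bp

EcoRI sites (GAATTC) start at positions 5, 24.
EcoRI cuts after the first base of each site, so after positions 5, 24.
Circular molecule, 2 cuts → 2 fragments:
  6–24 → 19 bp
  25–135 then 1–5 → 111 + 5 = 116 bp
Sorted largest to smallest: 116, 19 bp.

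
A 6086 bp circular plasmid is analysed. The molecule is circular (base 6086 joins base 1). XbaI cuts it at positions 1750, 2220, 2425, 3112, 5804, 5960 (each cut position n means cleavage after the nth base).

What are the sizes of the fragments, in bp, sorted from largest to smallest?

Circular molecule, 6 cuts → 6 fragments:
  2220 − 1750 = 470 bp
  2425 − 2220 = 205 bp
  3112 − 2425 = 687 bp
  5804 − 3112 = 2692 bp
  5960 − 5804 = 156 bp
  wrap: 6086 − 5960 + 1750 = 1876 bp
Sorted largest to smallest: 2692, 1876, 687, 470, 205, 156 bp.

2692, 1876, 687, 470, 205, 156 bp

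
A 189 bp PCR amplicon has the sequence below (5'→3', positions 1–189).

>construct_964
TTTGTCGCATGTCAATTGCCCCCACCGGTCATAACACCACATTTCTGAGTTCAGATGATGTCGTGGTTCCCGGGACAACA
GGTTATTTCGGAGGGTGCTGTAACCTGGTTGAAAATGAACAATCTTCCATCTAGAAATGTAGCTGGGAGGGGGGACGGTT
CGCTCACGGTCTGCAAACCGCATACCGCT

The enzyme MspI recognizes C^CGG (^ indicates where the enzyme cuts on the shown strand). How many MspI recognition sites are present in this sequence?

CCGG occurs starting at positions 25, 70.
MspI cuts at 2 sites.

2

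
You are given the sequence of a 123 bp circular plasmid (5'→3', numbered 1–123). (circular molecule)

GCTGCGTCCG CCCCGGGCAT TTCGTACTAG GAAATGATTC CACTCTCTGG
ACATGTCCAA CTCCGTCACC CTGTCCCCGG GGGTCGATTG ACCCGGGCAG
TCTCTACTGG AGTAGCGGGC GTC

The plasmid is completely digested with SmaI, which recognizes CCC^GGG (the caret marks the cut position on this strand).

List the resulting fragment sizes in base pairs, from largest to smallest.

SmaI sites (CCCGGG) start at positions 12, 76, 92.
SmaI cuts after base 3 of each site, so after positions 14, 78, 94.
Circular molecule, 3 cuts → 3 fragments:
  15–78 → 64 bp
  79–94 → 16 bp
  95–123 then 1–14 → 29 + 14 = 43 bp
Sorted largest to smallest: 64, 43, 16 bp.

64, 43, 16 bp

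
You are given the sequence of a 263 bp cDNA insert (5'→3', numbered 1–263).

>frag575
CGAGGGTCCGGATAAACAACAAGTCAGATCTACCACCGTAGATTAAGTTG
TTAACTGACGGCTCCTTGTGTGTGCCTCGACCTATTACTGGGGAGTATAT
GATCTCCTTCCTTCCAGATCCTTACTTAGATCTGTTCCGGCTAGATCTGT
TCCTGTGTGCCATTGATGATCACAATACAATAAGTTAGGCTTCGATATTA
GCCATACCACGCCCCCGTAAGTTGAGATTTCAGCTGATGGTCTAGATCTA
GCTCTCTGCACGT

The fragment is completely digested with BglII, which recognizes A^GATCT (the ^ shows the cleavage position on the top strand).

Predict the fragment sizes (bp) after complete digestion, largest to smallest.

102, 101, 26, 19, 15 bp

BglII sites (AGATCT) start at positions 26, 128, 143, 244.
BglII cuts after the first base of each site, so after positions 26, 128, 143, 244.
Linear molecule, 4 cuts → 5 fragments:
  1–26 → 26 bp
  27–128 → 102 bp
  129–143 → 15 bp
  144–244 → 101 bp
  245–263 → 19 bp
Sorted largest to smallest: 102, 101, 26, 19, 15 bp.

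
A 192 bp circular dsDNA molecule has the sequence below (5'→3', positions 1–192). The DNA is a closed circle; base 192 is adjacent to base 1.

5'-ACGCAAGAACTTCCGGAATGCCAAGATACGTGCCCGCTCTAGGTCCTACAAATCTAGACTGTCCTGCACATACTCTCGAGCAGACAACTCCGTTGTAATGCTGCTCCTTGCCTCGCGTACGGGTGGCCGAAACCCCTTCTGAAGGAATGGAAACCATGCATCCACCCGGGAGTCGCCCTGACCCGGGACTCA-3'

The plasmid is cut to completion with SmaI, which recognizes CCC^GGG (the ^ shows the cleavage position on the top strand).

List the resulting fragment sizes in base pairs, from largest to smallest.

175, 17 bp

SmaI sites (CCCGGG) start at positions 165, 182.
SmaI cuts after base 3 of each site, so after positions 167, 184.
Circular molecule, 2 cuts → 2 fragments:
  168–184 → 17 bp
  185–192 then 1–167 → 8 + 167 = 175 bp
Sorted largest to smallest: 175, 17 bp.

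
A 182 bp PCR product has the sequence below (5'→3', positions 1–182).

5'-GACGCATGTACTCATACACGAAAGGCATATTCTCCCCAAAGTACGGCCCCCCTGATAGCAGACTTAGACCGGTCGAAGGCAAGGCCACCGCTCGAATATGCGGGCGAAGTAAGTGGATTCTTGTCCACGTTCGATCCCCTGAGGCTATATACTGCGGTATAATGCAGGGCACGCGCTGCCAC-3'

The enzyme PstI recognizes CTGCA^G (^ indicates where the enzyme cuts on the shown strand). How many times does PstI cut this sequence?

No occurrence of CTGCAG is present in the sequence.
PstI does not cut: 0 sites.

0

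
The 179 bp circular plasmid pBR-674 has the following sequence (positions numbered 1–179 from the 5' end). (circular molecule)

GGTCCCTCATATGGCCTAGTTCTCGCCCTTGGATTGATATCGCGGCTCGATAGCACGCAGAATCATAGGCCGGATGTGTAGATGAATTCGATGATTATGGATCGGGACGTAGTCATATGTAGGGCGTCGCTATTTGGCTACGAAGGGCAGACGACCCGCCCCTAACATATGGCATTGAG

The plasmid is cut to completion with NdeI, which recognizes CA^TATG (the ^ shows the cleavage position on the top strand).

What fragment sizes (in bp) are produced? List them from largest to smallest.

106, 52, 21 bp

NdeI sites (CATATG) start at positions 8, 114, 166.
NdeI cuts after base 2 of each site, so after positions 9, 115, 167.
Circular molecule, 3 cuts → 3 fragments:
  10–115 → 106 bp
  116–167 → 52 bp
  168–179 then 1–9 → 12 + 9 = 21 bp
Sorted largest to smallest: 106, 52, 21 bp.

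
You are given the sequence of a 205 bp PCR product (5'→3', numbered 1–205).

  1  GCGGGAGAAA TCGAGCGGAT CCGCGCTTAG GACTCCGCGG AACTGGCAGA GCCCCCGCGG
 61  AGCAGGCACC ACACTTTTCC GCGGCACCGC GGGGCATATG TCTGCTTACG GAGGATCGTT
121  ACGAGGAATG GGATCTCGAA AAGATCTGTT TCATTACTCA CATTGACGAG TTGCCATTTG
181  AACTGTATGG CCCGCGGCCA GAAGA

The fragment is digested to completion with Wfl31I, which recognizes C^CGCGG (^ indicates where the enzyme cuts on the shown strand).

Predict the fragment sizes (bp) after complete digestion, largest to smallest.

105, 35, 24, 20, 13, 8 bp

Wfl31I sites (CCGCGG) start at positions 35, 55, 79, 87, 192.
Wfl31I cuts after the first base of each site, so after positions 35, 55, 79, 87, 192.
Linear molecule, 5 cuts → 6 fragments:
  1–35 → 35 bp
  36–55 → 20 bp
  56–79 → 24 bp
  80–87 → 8 bp
  88–192 → 105 bp
  193–205 → 13 bp
Sorted largest to smallest: 105, 35, 24, 20, 13, 8 bp.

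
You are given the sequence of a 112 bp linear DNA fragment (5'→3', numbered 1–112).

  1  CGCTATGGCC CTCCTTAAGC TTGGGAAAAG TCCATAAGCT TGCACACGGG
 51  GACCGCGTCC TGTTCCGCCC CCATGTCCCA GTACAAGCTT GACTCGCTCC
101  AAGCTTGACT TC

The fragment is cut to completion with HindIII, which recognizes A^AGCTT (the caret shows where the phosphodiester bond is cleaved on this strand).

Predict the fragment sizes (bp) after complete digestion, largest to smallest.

HindIII sites (AAGCTT) start at positions 17, 36, 85, 101.
HindIII cuts after the first base of each site, so after positions 17, 36, 85, 101.
Linear molecule, 4 cuts → 5 fragments:
  1–17 → 17 bp
  18–36 → 19 bp
  37–85 → 49 bp
  86–101 → 16 bp
  102–112 → 11 bp
Sorted largest to smallest: 49, 19, 17, 16, 11 bp.

49, 19, 17, 16, 11 bp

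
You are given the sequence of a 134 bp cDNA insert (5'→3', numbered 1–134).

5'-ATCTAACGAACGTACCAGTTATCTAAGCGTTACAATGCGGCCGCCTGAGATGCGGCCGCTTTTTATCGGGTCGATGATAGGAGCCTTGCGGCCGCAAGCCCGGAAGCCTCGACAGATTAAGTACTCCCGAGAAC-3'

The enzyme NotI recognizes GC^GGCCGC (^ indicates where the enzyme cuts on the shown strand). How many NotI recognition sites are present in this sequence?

3

GCGGCCGC occurs starting at positions 37, 52, 88.
NotI cuts at 3 sites.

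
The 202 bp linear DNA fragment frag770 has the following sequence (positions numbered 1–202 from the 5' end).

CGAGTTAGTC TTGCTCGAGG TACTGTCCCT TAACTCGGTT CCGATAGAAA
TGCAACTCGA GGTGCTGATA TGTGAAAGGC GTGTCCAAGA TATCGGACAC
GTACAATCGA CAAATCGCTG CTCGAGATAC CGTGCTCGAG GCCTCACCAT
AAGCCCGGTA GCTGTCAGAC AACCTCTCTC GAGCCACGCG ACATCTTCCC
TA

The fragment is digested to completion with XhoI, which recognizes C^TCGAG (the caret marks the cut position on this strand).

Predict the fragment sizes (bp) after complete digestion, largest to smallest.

65, 43, 42, 24, 14, 14 bp

XhoI sites (CTCGAG) start at positions 14, 56, 121, 135, 178.
XhoI cuts after the first base of each site, so after positions 14, 56, 121, 135, 178.
Linear molecule, 5 cuts → 6 fragments:
  1–14 → 14 bp
  15–56 → 42 bp
  57–121 → 65 bp
  122–135 → 14 bp
  136–178 → 43 bp
  179–202 → 24 bp
Sorted largest to smallest: 65, 43, 42, 24, 14, 14 bp.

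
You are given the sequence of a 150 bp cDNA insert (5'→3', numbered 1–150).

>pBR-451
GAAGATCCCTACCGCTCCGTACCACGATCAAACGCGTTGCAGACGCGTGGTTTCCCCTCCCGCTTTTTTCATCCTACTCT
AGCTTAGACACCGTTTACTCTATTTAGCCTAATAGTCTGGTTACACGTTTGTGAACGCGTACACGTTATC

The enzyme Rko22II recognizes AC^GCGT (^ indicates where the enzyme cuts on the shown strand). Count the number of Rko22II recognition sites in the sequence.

3

ACGCGT occurs starting at positions 32, 43, 135.
Rko22II cuts at 3 sites.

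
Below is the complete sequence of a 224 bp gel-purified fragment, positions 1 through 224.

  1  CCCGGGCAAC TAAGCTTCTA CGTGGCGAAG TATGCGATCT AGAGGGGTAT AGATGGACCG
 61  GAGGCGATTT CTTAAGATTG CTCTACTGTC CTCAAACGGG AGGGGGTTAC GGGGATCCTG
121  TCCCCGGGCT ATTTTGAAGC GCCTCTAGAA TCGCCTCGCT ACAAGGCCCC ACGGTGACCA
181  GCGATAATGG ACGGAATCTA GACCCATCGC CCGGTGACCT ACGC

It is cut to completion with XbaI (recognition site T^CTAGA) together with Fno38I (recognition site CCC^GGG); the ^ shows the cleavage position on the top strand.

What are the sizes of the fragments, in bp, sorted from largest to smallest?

87, 53, 35, 27, 19, 3 bp

XbaI sites (TCTAGA) start at positions 38, 144, 197.
XbaI cuts after the first base of each site, so after positions 38, 144, 197.
Fno38I sites (CCCGGG) start at positions 1, 123.
Fno38I cuts after base 3 of each site, so after positions 3, 125.
Combined cut positions: 3, 38, 125, 144, 197.
Linear molecule, 5 cuts → 6 fragments:
  1–3 → 3 bp
  4–38 → 35 bp
  39–125 → 87 bp
  126–144 → 19 bp
  145–197 → 53 bp
  198–224 → 27 bp
Sorted largest to smallest: 87, 53, 35, 27, 19, 3 bp.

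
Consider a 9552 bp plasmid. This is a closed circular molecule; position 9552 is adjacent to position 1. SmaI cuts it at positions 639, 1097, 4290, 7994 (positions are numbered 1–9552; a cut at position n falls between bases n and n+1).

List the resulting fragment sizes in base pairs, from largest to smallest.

Circular molecule, 4 cuts → 4 fragments:
  1097 − 639 = 458 bp
  4290 − 1097 = 3193 bp
  7994 − 4290 = 3704 bp
  wrap: 9552 − 7994 + 639 = 2197 bp
Sorted largest to smallest: 3704, 3193, 2197, 458 bp.

3704, 3193, 2197, 458 bp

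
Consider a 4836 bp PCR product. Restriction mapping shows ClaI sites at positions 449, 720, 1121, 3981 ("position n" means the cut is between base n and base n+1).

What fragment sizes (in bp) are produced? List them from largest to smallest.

Linear molecule, 4 cuts → 5 fragments:
  449 − 0 = 449 bp
  720 − 449 = 271 bp
  1121 − 720 = 401 bp
  3981 − 1121 = 2860 bp
  4836 − 3981 = 855 bp
Sorted largest to smallest: 2860, 855, 449, 401, 271 bp.

2860, 855, 449, 401, 271 bp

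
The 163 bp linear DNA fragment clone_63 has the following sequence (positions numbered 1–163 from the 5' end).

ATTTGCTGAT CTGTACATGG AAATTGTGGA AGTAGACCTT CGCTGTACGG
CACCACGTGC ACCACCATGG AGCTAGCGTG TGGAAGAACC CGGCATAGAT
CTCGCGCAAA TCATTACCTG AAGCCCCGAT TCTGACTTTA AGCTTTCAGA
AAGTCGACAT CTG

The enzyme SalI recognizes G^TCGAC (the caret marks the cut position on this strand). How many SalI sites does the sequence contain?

GTCGAC occurs starting at position 153.
SalI cuts at 1 site.

1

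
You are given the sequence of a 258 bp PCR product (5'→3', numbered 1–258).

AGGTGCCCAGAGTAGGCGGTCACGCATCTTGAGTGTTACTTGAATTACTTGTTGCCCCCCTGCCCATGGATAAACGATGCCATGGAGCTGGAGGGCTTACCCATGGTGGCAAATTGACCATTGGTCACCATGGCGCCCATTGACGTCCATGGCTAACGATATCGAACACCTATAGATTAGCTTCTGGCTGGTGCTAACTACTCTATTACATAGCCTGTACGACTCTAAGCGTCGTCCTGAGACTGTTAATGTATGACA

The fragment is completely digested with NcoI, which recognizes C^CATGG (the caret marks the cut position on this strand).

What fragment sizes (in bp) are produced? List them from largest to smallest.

NcoI sites (CCATGG) start at positions 64, 80, 101, 128, 147.
NcoI cuts after the first base of each site, so after positions 64, 80, 101, 128, 147.
Linear molecule, 5 cuts → 6 fragments:
  1–64 → 64 bp
  65–80 → 16 bp
  81–101 → 21 bp
  102–128 → 27 bp
  129–147 → 19 bp
  148–258 → 111 bp
Sorted largest to smallest: 111, 64, 27, 21, 19, 16 bp.

111, 64, 27, 21, 19, 16 bp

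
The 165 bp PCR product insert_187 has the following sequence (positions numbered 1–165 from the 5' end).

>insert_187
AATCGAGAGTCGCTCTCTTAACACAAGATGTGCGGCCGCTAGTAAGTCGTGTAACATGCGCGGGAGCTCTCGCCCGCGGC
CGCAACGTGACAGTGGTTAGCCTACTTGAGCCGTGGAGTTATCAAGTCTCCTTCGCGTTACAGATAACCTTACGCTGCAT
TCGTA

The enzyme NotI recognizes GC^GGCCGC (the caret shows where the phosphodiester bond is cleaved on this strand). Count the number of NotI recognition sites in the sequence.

GCGGCCGC occurs starting at positions 32, 76.
NotI cuts at 2 sites.

2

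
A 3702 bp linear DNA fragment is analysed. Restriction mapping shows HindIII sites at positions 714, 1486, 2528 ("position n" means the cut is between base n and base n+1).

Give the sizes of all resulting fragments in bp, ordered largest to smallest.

Linear molecule, 3 cuts → 4 fragments:
  714 − 0 = 714 bp
  1486 − 714 = 772 bp
  2528 − 1486 = 1042 bp
  3702 − 2528 = 1174 bp
Sorted largest to smallest: 1174, 1042, 772, 714 bp.

1174, 1042, 772, 714 bp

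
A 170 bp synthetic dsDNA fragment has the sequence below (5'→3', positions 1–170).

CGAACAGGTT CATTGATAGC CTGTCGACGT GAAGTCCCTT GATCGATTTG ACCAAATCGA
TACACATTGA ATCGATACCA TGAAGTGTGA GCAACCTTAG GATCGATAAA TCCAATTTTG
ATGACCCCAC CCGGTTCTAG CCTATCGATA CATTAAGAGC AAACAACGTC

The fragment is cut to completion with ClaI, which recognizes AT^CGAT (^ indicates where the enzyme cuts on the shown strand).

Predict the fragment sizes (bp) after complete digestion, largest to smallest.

ClaI sites (ATCGAT) start at positions 42, 56, 71, 102, 144.
ClaI cuts after base 2 of each site, so after positions 43, 57, 72, 103, 145.
Linear molecule, 5 cuts → 6 fragments:
  1–43 → 43 bp
  44–57 → 14 bp
  58–72 → 15 bp
  73–103 → 31 bp
  104–145 → 42 bp
  146–170 → 25 bp
Sorted largest to smallest: 43, 42, 31, 25, 15, 14 bp.

43, 42, 31, 25, 15, 14 bp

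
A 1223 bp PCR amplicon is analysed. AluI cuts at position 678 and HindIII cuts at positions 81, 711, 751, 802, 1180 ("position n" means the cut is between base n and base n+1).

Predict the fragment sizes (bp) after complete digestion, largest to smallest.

Combined cut positions (sorted): 81, 678, 711, 751, 802, 1180.
Linear molecule, 6 cuts → 7 fragments:
  81 − 0 = 81 bp
  678 − 81 = 597 bp
  711 − 678 = 33 bp
  751 − 711 = 40 bp
  802 − 751 = 51 bp
  1180 − 802 = 378 bp
  1223 − 1180 = 43 bp
Sorted largest to smallest: 597, 378, 81, 51, 43, 40, 33 bp.

597, 378, 81, 51, 43, 40, 33 bp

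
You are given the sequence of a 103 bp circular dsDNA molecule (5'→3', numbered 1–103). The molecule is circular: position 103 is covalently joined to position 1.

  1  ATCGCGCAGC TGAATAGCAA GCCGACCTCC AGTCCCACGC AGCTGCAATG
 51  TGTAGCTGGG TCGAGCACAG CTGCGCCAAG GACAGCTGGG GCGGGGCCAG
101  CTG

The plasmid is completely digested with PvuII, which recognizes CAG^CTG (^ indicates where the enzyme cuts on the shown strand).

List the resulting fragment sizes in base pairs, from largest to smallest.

33, 28, 15, 15, 12 bp

PvuII sites (CAGCTG) start at positions 7, 40, 68, 83, 98.
PvuII cuts after base 3 of each site, so after positions 9, 42, 70, 85, 100.
Circular molecule, 5 cuts → 5 fragments:
  10–42 → 33 bp
  43–70 → 28 bp
  71–85 → 15 bp
  86–100 → 15 bp
  101–103 then 1–9 → 3 + 9 = 12 bp
Sorted largest to smallest: 33, 28, 15, 15, 12 bp.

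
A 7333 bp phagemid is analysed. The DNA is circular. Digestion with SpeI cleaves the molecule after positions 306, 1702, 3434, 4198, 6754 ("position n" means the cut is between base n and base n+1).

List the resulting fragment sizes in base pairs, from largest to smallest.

Circular molecule, 5 cuts → 5 fragments:
  1702 − 306 = 1396 bp
  3434 − 1702 = 1732 bp
  4198 − 3434 = 764 bp
  6754 − 4198 = 2556 bp
  wrap: 7333 − 6754 + 306 = 885 bp
Sorted largest to smallest: 2556, 1732, 1396, 885, 764 bp.

2556, 1732, 1396, 885, 764 bp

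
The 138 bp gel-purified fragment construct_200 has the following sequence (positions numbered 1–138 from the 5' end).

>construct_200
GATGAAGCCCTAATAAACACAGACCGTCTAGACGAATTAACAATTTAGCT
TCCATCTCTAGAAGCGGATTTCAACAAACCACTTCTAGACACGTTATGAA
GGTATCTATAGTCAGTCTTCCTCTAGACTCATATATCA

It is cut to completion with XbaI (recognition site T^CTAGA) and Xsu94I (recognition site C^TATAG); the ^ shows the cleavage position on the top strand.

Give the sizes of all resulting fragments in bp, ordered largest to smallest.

XbaI sites (TCTAGA) start at positions 27, 57, 84, 122.
XbaI cuts after the first base of each site, so after positions 27, 57, 84, 122.
The Xsu94I site (CTATAG) starts at position 106.
Xsu94I cuts after the first base of each site, so after position 106.
Combined cut positions: 27, 57, 84, 106, 122.
Linear molecule, 5 cuts → 6 fragments:
  1–27 → 27 bp
  28–57 → 30 bp
  58–84 → 27 bp
  85–106 → 22 bp
  107–122 → 16 bp
  123–138 → 16 bp
Sorted largest to smallest: 30, 27, 27, 22, 16, 16 bp.

30, 27, 27, 22, 16, 16 bp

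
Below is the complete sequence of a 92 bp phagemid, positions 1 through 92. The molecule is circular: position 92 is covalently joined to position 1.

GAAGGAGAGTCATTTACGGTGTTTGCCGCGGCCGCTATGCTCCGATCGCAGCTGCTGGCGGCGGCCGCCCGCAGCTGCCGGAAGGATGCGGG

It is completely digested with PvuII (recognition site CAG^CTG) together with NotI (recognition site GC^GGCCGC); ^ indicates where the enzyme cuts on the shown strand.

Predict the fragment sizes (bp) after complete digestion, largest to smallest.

47, 22, 12, 11 bp

PvuII sites (CAGCTG) start at positions 49, 72.
PvuII cuts after base 3 of each site, so after positions 51, 74.
NotI sites (GCGGCCGC) start at positions 28, 61.
NotI cuts after base 2 of each site, so after positions 29, 62.
Combined cut positions: 29, 51, 62, 74.
Circular molecule, 4 cuts → 4 fragments:
  30–51 → 22 bp
  52–62 → 11 bp
  63–74 → 12 bp
  75–92 then 1–29 → 18 + 29 = 47 bp
Sorted largest to smallest: 47, 22, 12, 11 bp.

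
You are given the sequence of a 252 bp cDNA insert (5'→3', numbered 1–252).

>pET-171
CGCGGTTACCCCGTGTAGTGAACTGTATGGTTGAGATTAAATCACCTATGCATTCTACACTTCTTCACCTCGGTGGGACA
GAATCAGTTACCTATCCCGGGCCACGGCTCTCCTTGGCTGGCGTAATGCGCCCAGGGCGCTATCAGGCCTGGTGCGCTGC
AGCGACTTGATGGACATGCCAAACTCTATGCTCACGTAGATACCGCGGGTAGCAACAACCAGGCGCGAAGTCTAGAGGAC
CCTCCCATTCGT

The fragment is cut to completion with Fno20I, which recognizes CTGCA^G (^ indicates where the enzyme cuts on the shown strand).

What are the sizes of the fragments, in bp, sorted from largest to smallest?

The Fno20I site (CTGCAG) starts at position 157.
Fno20I cuts after base 5 of each site (before the last base), so after position 161.
Linear molecule, 1 cut → 2 fragments:
  1–161 → 161 bp
  162–252 → 91 bp
Sorted largest to smallest: 161, 91 bp.

161, 91 bp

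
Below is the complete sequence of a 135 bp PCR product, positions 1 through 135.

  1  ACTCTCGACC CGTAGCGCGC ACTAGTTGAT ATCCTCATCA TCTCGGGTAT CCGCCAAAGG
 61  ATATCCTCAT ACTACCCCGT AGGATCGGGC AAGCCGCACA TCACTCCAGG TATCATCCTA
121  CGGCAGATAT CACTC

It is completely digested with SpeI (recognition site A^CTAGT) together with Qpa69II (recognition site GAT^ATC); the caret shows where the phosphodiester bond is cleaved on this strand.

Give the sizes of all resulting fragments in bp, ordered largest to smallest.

The SpeI site (ACTAGT) starts at position 21.
SpeI cuts after the first base of each site, so after position 21.
Qpa69II sites (GATATC) start at positions 28, 60, 126.
Qpa69II cuts after base 3 of each site, so after positions 30, 62, 128.
Combined cut positions: 21, 30, 62, 128.
Linear molecule, 4 cuts → 5 fragments:
  1–21 → 21 bp
  22–30 → 9 bp
  31–62 → 32 bp
  63–128 → 66 bp
  129–135 → 7 bp
Sorted largest to smallest: 66, 32, 21, 9, 7 bp.

66, 32, 21, 9, 7 bp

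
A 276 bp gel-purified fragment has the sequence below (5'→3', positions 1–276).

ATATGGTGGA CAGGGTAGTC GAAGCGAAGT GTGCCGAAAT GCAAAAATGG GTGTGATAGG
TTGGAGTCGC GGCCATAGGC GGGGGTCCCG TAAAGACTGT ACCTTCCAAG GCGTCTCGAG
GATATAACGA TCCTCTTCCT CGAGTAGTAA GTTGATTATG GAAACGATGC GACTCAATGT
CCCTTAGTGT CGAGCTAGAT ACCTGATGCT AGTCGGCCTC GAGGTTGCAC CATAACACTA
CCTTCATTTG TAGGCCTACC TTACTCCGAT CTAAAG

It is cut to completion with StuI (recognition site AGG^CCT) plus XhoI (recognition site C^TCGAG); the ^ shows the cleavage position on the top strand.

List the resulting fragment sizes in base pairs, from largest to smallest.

115, 79, 36, 24, 22 bp

The StuI site (AGGCCT) starts at position 252.
StuI cuts after base 3 of each site, so after position 254.
XhoI sites (CTCGAG) start at positions 115, 139, 218.
XhoI cuts after the first base of each site, so after positions 115, 139, 218.
Combined cut positions: 115, 139, 218, 254.
Linear molecule, 4 cuts → 5 fragments:
  1–115 → 115 bp
  116–139 → 24 bp
  140–218 → 79 bp
  219–254 → 36 bp
  255–276 → 22 bp
Sorted largest to smallest: 115, 79, 36, 24, 22 bp.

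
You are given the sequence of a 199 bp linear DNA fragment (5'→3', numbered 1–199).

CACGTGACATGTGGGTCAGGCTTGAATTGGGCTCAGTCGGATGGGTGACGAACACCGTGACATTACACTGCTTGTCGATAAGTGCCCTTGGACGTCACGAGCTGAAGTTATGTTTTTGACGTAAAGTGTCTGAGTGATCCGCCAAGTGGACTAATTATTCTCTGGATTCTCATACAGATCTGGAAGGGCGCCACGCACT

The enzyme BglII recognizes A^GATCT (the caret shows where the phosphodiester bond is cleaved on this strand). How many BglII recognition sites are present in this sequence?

AGATCT occurs starting at position 176.
BglII cuts at 1 site.

1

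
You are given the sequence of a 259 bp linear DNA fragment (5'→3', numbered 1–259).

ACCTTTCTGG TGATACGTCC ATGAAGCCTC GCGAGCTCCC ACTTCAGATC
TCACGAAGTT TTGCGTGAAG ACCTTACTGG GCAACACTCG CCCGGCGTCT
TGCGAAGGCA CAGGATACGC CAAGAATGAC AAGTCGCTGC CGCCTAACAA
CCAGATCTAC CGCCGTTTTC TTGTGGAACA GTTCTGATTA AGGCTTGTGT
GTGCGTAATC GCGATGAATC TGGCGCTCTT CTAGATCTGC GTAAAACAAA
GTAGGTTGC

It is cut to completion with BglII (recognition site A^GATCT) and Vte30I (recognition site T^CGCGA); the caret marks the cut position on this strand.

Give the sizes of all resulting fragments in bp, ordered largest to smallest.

107, 56, 29, 26, 24, 17 bp

BglII sites (AGATCT) start at positions 46, 153, 233.
BglII cuts after the first base of each site, so after positions 46, 153, 233.
Vte30I sites (TCGCGA) start at positions 29, 209.
Vte30I cuts after the first base of each site, so after positions 29, 209.
Combined cut positions: 29, 46, 153, 209, 233.
Linear molecule, 5 cuts → 6 fragments:
  1–29 → 29 bp
  30–46 → 17 bp
  47–153 → 107 bp
  154–209 → 56 bp
  210–233 → 24 bp
  234–259 → 26 bp
Sorted largest to smallest: 107, 56, 29, 26, 24, 17 bp.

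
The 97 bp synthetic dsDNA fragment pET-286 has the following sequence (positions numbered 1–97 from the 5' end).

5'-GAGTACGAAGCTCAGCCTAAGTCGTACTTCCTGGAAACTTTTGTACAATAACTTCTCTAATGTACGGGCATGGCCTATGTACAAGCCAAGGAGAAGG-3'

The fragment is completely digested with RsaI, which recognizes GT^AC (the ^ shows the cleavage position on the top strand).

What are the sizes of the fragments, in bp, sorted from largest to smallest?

21, 19, 19, 17, 17, 4 bp

RsaI sites (GTAC) start at positions 3, 24, 43, 62, 79.
RsaI cuts after base 2 of each site, so after positions 4, 25, 44, 63, 80.
Linear molecule, 5 cuts → 6 fragments:
  1–4 → 4 bp
  5–25 → 21 bp
  26–44 → 19 bp
  45–63 → 19 bp
  64–80 → 17 bp
  81–97 → 17 bp
Sorted largest to smallest: 21, 19, 19, 17, 17, 4 bp.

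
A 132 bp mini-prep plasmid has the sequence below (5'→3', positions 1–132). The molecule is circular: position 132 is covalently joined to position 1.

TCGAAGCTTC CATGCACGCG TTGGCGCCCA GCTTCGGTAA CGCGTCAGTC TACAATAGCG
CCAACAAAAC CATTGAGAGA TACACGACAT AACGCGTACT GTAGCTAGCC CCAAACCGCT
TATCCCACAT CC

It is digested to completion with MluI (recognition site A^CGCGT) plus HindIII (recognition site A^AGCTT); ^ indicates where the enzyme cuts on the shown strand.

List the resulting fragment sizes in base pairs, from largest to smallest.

MluI sites (ACGCGT) start at positions 16, 40, 92.
MluI cuts after the first base of each site, so after positions 16, 40, 92.
The HindIII site (AAGCTT) starts at position 4.
HindIII cuts after the first base of each site, so after position 4.
Combined cut positions: 4, 16, 40, 92.
Circular molecule, 4 cuts → 4 fragments:
  5–16 → 12 bp
  17–40 → 24 bp
  41–92 → 52 bp
  93–132 then 1–4 → 40 + 4 = 44 bp
Sorted largest to smallest: 52, 44, 24, 12 bp.

52, 44, 24, 12 bp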